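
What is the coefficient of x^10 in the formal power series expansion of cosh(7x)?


The Maclaurin series is cosh(t) = sum_{m>=0} t^(2m) / (2m)!, so substituting t = 7x, only even powers of x are nonzero, with coefficient of x^(2m) equal to 7^(2m) / (2m)!.
For x^10 the coefficient is 7^10/10! = 282475249/3628800 = 40353607/518400.

40353607/518400


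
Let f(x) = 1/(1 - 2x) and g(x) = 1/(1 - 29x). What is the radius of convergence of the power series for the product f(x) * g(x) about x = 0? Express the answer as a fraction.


The radius of 1/(1 - 2x) is 1/2 (nearest singularity at x = 1/2), and the radius of 1/(1 - 29x) is 1/29.
The product f(x)*g(x) = 1/((1 - 2x)(1 - 29x)) has singularities at both 1/2 and 1/29, so its radius of convergence is the distance to the nearest one:
min(1/2, 1/29) = 1/29.

1/29


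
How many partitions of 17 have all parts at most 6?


Using the generating function (1-x)^(-1)(1-x^2)^(-1)...(1-x^6)^(-1),
the coefficient of x^17 counts these restricted partitions.
Result = 163

163


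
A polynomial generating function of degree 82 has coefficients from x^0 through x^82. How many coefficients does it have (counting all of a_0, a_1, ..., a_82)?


A polynomial of degree 82 takes the form a_0 + a_1 x + ... + a_82 x^82.
The number of coefficients is 82 + 1 = 83.

83


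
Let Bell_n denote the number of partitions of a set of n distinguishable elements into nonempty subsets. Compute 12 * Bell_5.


Bell_5 can be computed from the Bell triangle or from Dobinski's identity Bell_n = (1/e) * sum_{k>=0} k^n / k!.
Computing Bell_5 = 52.
Then 12 * 52 = 624.

624


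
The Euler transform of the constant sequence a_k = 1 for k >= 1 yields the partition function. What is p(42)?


The Euler transform converts the sequence a_k = 1 into the number of integer partitions.
Using the recurrence or dynamic programming:
p(42) = 53174

53174


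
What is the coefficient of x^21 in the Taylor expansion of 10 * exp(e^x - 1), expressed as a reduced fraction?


exp(e^x - 1) = sum_{k>=0} Bell_k x^k / k!, where Bell_k is the k-th Bell number.
So the coefficient of x^21 is 10 * Bell_21 / 21!.
Computing: Bell_21 = 474869816156751 and 21! = 51090942171709440000, giving
10 * 474869816156751/51090942171709440000 = 158289938718917/1703031405723648000.

158289938718917/1703031405723648000


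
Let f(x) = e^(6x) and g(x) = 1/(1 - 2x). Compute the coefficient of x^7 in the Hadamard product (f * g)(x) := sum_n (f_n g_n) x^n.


Expanding: f_k = 6^k/k! (from e^(6x)) and g_k = 2^k (from 1/(1 - 2x)). So the Hadamard coefficient (f * g)_k = 6^k 2^k / k! = (12)^k / k!.
For k = 7: 12^7/7! = 35831808/5040 = 248832/35.

248832/35


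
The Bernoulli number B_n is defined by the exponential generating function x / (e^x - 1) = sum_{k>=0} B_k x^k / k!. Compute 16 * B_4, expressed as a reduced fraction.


Bernoulli numbers can also be computed recursively via B_0 = 1 and sum_{j=0}^{m} C(m+1, j) B_j = 0 for m >= 1. Odd-index Bernoulli numbers vanish for k >= 3.
Computing B_4 = -1/30, so 16 * B_4 = 16 * -1/30 = -8/15.

-8/15


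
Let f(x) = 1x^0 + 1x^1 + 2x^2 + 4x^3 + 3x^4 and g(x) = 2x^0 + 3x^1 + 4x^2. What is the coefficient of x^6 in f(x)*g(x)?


Cauchy product at x^6:
3*4
= 12

12


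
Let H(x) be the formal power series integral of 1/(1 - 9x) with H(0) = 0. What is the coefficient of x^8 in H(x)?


1/(1 - 9x) = sum_{k>=0} 9^k x^k. Integrating termwise with H(0) = 0:
H(x) = sum_{k>=0} 9^k x^(k+1) / (k+1) = sum_{m>=1} 9^(m-1) x^m / m.
For m = 8: 9^7/8 = 4782969/8 = 4782969/8.

4782969/8


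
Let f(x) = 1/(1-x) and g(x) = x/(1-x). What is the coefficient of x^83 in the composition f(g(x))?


First simplify the composition: f(g(x)) = 1/(1 - x/(1-x)) = (1-x)/((1-x) - x) = (1-x)/(1-2x).
Now extract the coefficient. Write (1-x)/(1-2x) = 1/(1-2x) - x/(1-2x).
The coefficient of x^n in 1/(1-2x) is 2^n, and in x/(1-2x) is 2^(n-1) (for n >= 1).
So the coefficient of x^83 is 2^83 - 2^82 = 9671406556917033397649408 - 4835703278458516698824704 = 4835703278458516698824704.

4835703278458516698824704


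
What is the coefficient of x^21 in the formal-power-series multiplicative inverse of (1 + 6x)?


The inverse is 1/(1 + 6x). Apply the geometric identity 1/(1 - y) = sum_{k>=0} y^k with y = -6x:
1/(1 + 6x) = sum_{k>=0} (-6)^k x^k.
So the coefficient of x^21 is (-6)^21 = -21936950640377856.

-21936950640377856


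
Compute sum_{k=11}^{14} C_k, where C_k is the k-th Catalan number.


C_11 through C_14: 58786, 208012, 742900, 2674440
Sum = 58786 + 208012 + 742900 + 2674440
= 3684138

3684138


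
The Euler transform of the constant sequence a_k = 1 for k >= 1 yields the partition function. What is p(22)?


The Euler transform converts the sequence a_k = 1 into the number of integer partitions.
Using the recurrence or dynamic programming:
p(22) = 1002

1002


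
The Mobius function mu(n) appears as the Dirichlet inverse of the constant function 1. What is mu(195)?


195 = 3 * 5 * 13 (all distinct primes).
mu(195) = (-1)^3 = -1

-1


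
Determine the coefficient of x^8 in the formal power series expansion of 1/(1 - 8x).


The geometric series identity gives 1/(1 - c x) = sum_{k>=0} c^k x^k, so the coefficient of x^k is c^k.
Here c = 8 and k = 8.
Computing: 8^8 = 16777216

16777216


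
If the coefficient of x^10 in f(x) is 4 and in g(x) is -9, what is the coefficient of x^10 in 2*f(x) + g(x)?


Scalar multiplication scales coefficients: 2 * 4 = 8.
Then add the g coefficient: 8 + -9
= -1

-1


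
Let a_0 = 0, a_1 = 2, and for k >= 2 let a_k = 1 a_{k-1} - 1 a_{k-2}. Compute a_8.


Iterating the recurrence forward:
a_0 = 0
a_1 = 2
a_2 = 1*2 - 1*0 = 2
a_3 = 1*2 - 1*2 = 0
a_4 = 1*0 - 1*2 = -2
a_5 = 1*-2 - 1*0 = -2
a_6 = 1*-2 - 1*-2 = 0
a_7 = 1*0 - 1*-2 = 2
a_8 = 1*2 - 1*0 = 2
So a_8 = 2.

2


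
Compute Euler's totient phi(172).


phi(n) counts integers in [1, n] coprime to n. Using the multiplicative formula phi(n) = n * prod_{p | n} (1 - 1/p):
172 = 2^2 * 43, so
phi(172) = 172 * (1 - 1/2) * (1 - 1/43) = 84.

84


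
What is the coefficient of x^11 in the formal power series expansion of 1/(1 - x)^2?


The expansion 1/(1 - x)^r = sum_{k>=0} C(k + r - 1, r - 1) x^k follows from the multiset / negative-binomial theorem (or from repeated differentiation of the geometric series).
For r = 2 and k = 11:
C(12, 1) = 479001600 / (1 * 39916800) = 12.

12


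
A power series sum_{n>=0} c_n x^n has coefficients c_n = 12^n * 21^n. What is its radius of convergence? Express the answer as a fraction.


By the root test (Cauchy-Hadamard), the radius is R = 1 / limsup_n |c_n|^(1/n).
Here |c_n|^(1/n) = (12^n * 21^n)^(1/n) = 12 * 21 = 252 for all n.
So R = 1/252 = 1/252.

1/252


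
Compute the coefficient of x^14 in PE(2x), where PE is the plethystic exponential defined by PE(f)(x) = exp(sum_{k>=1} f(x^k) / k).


With f(x) = 2x, the exponent is sum_{k>=1} 2 x^k / k = 2 * (-ln(1 - x)). Exponentiating:
PE(2x) = exp(-2 ln(1 - x)) = 1/(1 - x)^2.
By the negative binomial expansion, [x^n] 1/(1 - x)^2 = C(n + 1, 1).
For n = 14: C(15, 1) = 15.

15


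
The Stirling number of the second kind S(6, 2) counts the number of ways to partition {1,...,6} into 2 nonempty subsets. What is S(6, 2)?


Using the explicit formula S(n,k) = (1/k!) sum_{j=0}^{k} (-1)^(k-j) C(k,j) j^n:
S(6, 2) = 31
Equivalently, S(n,k) is n! times the coefficient of x^n in the EGF (e^x - 1)^k / k!.

31


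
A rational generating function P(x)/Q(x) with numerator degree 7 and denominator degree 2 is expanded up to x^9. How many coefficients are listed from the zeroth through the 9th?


Expanding up to x^9 gives the coefficients for x^0, x^1, ..., x^9.
That is 9 + 1 = 10 coefficients in total.

10


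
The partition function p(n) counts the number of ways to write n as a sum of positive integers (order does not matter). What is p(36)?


Using the generating function prod_{k>=1} 1/(1-x^k), we compute p(36).
By dynamic programming over parts 1 through 36:
p(36) = 17977

17977


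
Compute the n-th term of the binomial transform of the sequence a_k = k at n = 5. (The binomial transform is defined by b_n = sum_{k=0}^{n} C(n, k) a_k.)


With a_k = k, b_n = sum_{k=0}^{n} C(n, k) k. Using k * C(n, k) = n * C(n-1, k-1) gives b_n = n * sum_{k>=1} C(n-1, k-1) = n * 2^(n-1).
For n = 5: 5 * 2^4 = 5 * 16 = 80.

80


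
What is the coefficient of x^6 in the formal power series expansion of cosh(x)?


The Maclaurin series is cosh(t) = sum_{m>=0} t^(2m) / (2m)!, so substituting t = x, only even powers of x are nonzero, with coefficient of x^(2m) equal to 1 / (2m)!.
For x^6 the coefficient is 1/6! = 1/720 = 1/720.

1/720


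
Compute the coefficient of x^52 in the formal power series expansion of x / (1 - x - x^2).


Let f(x) = sum_{k>=0} a_k x^k. Multiplying f(x) * (1 - x - x^2) = x and matching coefficients gives a_0 = 0, a_1 = 1, and a_k = a_{k-1} + a_{k-2} for k >= 2. These are the Fibonacci numbers F_k.
Iterating from F_0 = 0, F_1 = 1:
F_0=0, F_1=1, F_2=1, F_3=2, F_4=3, F_5=5, F_6=8, F_7=13, F_8=21, F_9=34, ...
F_52 = 32951280099.

32951280099


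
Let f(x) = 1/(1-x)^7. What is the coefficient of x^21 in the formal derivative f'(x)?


Differentiate: d/dx [ 1/(1-x)^r ] = r / (1-x)^(r+1).
Here r = 7, so f'(x) = 7 / (1-x)^8.
The expansion of 1/(1-x)^(r+1) has coefficient of x^n equal to C(n+r, r).
So the coefficient of x^21 in f'(x) is
7 * C(28, 7) = 7 * 1184040 = 8288280

8288280


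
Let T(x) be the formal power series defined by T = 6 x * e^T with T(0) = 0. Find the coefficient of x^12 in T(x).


Apply the Lagrange inversion formula: if T = 6 x * phi(T) with phi(t) = e^t, then
[x^n] T = 6^n * (1/n) [t^(n-1)] phi(t)^n = 6^n * (1/n) [t^(n-1)] e^(n t) = 6^n * (1/n) * n^(n-1) / (n-1)! = 6^n * n^(n-1) / n!.
When c = 1 this is the Cayley count of rooted labeled trees on n vertices, divided by n!.
For n = 12: 6^12 * 12^11 / 12! = 2176782336 * 743008370688/479001600 = 6499837226778624/1925.

6499837226778624/1925


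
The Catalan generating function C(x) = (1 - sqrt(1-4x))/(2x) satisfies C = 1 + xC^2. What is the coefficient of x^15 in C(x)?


Substituting x -> x scales the n-th coefficient by 1, so [x^15] C(x) = C_15.
C_15 = C(2*15, 15)/(16) = 155117520/16 = 9694845.
= 9694845.

9694845


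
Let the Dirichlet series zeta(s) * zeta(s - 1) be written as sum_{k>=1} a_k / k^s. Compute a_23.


Convolution gives a_k = sum_{d | k} d * 1 = sum_{d | k} d = sigma(k), the sum of positive divisors of k.
For k = 23, the divisors are 1, 23, so
sigma(23) = 1 + 23 = 24.

24


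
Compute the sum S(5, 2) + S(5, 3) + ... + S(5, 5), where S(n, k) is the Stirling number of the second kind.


By definition, S(n, k) counts partitions of an n-set into exactly k nonempty blocks.
Computing row n = 5 for k = 2..5:
S(5, k): 15, 25, 10, 1
Sum = 51.

51


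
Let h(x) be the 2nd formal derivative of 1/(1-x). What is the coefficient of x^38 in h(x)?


Differentiating 2 times: d^2/dx^2 [1/(1-x)] = 2!/(1-x)^3.
The expansion 1/(1-x)^3 = sum_{k>=0} C(k+2, 2) x^k, so the coefficient of x^n in 2!/(1-x)^3 is 2! * C(n+2, 2).
For n = 38: 2 * C(40, 2) = 2 * 780 = 1560

1560


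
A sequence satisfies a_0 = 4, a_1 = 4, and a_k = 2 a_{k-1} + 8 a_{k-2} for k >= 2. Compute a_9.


The characteristic equation is t^2 - 2 t - 8 = 0, with roots r_1 = 4 and r_2 = -2 (so c_1 = r_1 + r_2, c_2 = -r_1 r_2 as required).
One can use the closed form a_n = A r_1^n + B r_2^n, but direct iteration is more reliable:
a_0 = 4, a_1 = 4, a_2 = 40, a_3 = 112, a_4 = 544, a_5 = 1984, a_6 = 8320, a_7 = 32512, a_8 = 131584, a_9 = 523264.
So a_9 = 523264.

523264


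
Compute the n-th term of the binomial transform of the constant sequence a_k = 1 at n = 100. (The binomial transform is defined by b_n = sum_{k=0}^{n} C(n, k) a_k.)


With a_k = 1 for all k, b_n = sum_{k=0}^{n} C(n, k) = 2^n by the binomial theorem.
For n = 100: 2^100 = 1267650600228229401496703205376.

1267650600228229401496703205376


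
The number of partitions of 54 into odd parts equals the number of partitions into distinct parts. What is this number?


Computing partitions of 54 into odd parts (1, 3, 5, ...):
Using the generating function prod_{k>=0} 1/(1-x^(2k+1)),
the count is 5718

5718


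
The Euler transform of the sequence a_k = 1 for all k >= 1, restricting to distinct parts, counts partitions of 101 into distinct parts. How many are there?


Partitions of 101 into distinct parts can be computed via generating function.
Product (1+x)(1+x^2)(1+x^3)...
The coefficient of x^101 = 483330

483330


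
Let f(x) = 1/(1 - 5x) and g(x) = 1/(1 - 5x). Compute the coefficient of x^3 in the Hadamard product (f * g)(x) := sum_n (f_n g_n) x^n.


f has coefficients f_k = 5^k and g has coefficients g_k = 5^k, so the Hadamard product has coefficient (f*g)_k = 5^k * 5^k = 25^k.
For k = 3: 25^3 = 15625.

15625


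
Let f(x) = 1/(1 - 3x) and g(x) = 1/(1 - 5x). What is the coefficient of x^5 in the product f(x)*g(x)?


The coefficient of x^n in f*g is the Cauchy product: sum_{k=0}^{n} a^k * b^(n-k).
With a=3, b=5, n=5:
sum_{k=0}^{5} 3^k * 5^(5-k)
= 7448

7448


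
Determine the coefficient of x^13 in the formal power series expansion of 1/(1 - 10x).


The geometric series identity gives 1/(1 - c x) = sum_{k>=0} c^k x^k, so the coefficient of x^k is c^k.
Here c = 10 and k = 13.
Computing: 10^13 = 10000000000000

10000000000000


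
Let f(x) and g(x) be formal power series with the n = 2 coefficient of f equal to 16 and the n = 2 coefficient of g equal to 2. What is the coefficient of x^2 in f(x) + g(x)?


Addition of formal power series is termwise.
The coefficient of x^2 in f + g = 16 + 2
= 18

18


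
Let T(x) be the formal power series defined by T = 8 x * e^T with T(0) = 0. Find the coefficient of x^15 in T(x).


Apply the Lagrange inversion formula: if T = 8 x * phi(T) with phi(t) = e^t, then
[x^n] T = 8^n * (1/n) [t^(n-1)] phi(t)^n = 8^n * (1/n) [t^(n-1)] e^(n t) = 8^n * (1/n) * n^(n-1) / (n-1)! = 8^n * n^(n-1) / n!.
When c = 1 this is the Cayley count of rooted labeled trees on n vertices, divided by n!.
For n = 15: 8^15 * 15^14 / 15! = 35184372088832 * 29192926025390625/1307674368000 = 5503765708800000000000/7007.

5503765708800000000000/7007


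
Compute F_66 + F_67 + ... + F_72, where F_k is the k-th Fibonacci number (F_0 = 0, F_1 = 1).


Use the identity sum_{k=0}^{N} F_k = F_{N+2} - 1 (which follows from F_{k+2} - F_{k+1} = F_k). Then
sum_{k=66}^{72} F_k = (F_{74} - 1) - (F_{67} - 1) = F_{74} - F_{67}.
Computing: F_{74} = 1304969544928657, F_{67} = 44945570212853, so
Sum = 1304969544928657 - 44945570212853 = 1260023974715804.

1260023974715804


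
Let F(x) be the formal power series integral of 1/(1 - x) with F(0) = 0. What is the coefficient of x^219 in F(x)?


1/(1 - x) = sum_{k>=0} x^k. Integrating termwise and using F(0) = 0 gives
F(x) = sum_{k>=0} x^(k+1) / (k+1) = sum_{m>=1} x^m / m = -ln(1 - x).
So the coefficient of x^219 is 1/219 = 1/219.

1/219


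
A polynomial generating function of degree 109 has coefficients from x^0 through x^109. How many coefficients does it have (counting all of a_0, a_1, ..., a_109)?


A polynomial of degree 109 takes the form a_0 + a_1 x + ... + a_109 x^109.
The number of coefficients is 109 + 1 = 110.

110


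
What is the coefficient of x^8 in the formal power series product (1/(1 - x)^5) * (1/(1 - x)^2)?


Combine the factors: (1/(1 - x)^5) * (1/(1 - x)^2) = 1/(1 - x)^7.
Then use 1/(1 - x)^r = sum_{k>=0} C(k + r - 1, r - 1) x^k with r = 7 and k = 8:
C(14, 6) = 3003.

3003


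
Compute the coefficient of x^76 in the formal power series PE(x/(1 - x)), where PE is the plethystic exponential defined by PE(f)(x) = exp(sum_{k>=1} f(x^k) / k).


For f(x) = x/(1 - x) we have
sum_{k>=1} f(x^k) / k = sum_{k>=1} (1/k) * x^k / (1 - x^k) = sum_{k, m >= 1} x^(k m) / k,
which after exponentiating simplifies to
PE(x/(1 - x)) = prod_{k>=1} 1 / (1 - x^k).
This is the generating function for the partition function p(n), so the coefficient of x^76 is p(76).
Computing p(76) by dynamic programming over parts 1, 2, ..., 76: p(76) = 9289091.

9289091


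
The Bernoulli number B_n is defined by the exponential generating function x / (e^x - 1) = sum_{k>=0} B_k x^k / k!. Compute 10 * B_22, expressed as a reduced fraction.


Bernoulli numbers can also be computed recursively via B_0 = 1 and sum_{j=0}^{m} C(m+1, j) B_j = 0 for m >= 1. Odd-index Bernoulli numbers vanish for k >= 3.
Computing B_22 = 854513/138, so 10 * B_22 = 10 * 854513/138 = 4272565/69.

4272565/69


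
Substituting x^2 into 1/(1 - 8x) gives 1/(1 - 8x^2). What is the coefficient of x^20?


The coefficient of x^(2m) in 1/(1 - 8x^2) is 8^m.
With n = 20 = 2*10, the coefficient is 8^10 = 1073741824.

1073741824


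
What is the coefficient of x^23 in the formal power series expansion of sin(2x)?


The Maclaurin series is sin(t) = sum_{k>=0} (-1)^k t^(2k+1) / (2k+1)!, so substituting t = 2x, only odd powers of x are nonzero, with coefficient of x^(2k+1) equal to (-1)^k 2^(2k+1) / (2k+1)!.
Write 23 = 2*11 + 1, giving the coefficient (-1)^11 * 2^23 / 23! = -8388608/25852016738884976640000 = -16/49308808782358125.

-16/49308808782358125


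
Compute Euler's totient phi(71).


phi(n) counts integers in [1, n] coprime to n. Using the multiplicative formula phi(n) = n * prod_{p | n} (1 - 1/p):
71 = 71, so
phi(71) = 71 * (1 - 1/71) = 70.

70


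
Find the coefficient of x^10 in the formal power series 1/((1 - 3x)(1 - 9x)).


By partial fractions or Cauchy convolution:
The coefficient equals sum_{k=0}^{10} 3^k * 9^(10-k).
= 5230147077

5230147077


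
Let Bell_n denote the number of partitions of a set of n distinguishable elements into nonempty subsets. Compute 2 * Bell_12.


Bell_12 can be computed from the Bell triangle or from Dobinski's identity Bell_n = (1/e) * sum_{k>=0} k^n / k!.
Computing Bell_12 = 4213597.
Then 2 * 4213597 = 8427194.

8427194


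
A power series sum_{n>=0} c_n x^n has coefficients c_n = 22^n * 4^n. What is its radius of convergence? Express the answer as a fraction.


By the root test (Cauchy-Hadamard), the radius is R = 1 / limsup_n |c_n|^(1/n).
Here |c_n|^(1/n) = (22^n * 4^n)^(1/n) = 22 * 4 = 88 for all n.
So R = 1/88 = 1/88.

1/88


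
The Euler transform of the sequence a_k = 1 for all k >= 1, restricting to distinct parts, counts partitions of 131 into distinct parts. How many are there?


Partitions of 131 into distinct parts can be computed via generating function.
Product (1+x)(1+x^2)(1+x^3)...
The coefficient of x^131 = 5010688

5010688


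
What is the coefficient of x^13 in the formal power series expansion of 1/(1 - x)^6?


The expansion 1/(1 - x)^r = sum_{k>=0} C(k + r - 1, r - 1) x^k follows from the multiset / negative-binomial theorem (or from repeated differentiation of the geometric series).
For r = 6 and k = 13:
C(18, 5) = 6402373705728000 / (120 * 6227020800) = 8568.

8568


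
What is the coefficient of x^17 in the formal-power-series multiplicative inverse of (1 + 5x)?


The inverse is 1/(1 + 5x). Apply the geometric identity 1/(1 - y) = sum_{k>=0} y^k with y = -5x:
1/(1 + 5x) = sum_{k>=0} (-5)^k x^k.
So the coefficient of x^17 is (-5)^17 = -762939453125.

-762939453125


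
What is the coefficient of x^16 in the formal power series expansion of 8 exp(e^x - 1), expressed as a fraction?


exp(e^x - 1) is the exponential generating function for the Bell numbers Bell_k: exp(e^x - 1) = sum_{k>=0} Bell_k x^k / k!.
So the coefficient of x^16 in 8 exp(e^x - 1) is 8 Bell_16 / 16!.
Computing: Bell_16 = 10480142147 and 16! = 20922789888000, giving
8 * 10480142147/20922789888000 = 10480142147/2615348736000.

10480142147/2615348736000


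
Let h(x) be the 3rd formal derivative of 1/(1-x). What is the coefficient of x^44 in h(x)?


Differentiating 3 times: d^3/dx^3 [1/(1-x)] = 3!/(1-x)^4.
The expansion 1/(1-x)^4 = sum_{k>=0} C(k+3, 3) x^k, so the coefficient of x^n in 3!/(1-x)^4 is 3! * C(n+3, 3).
For n = 44: 6 * C(47, 3) = 6 * 16215 = 97290

97290


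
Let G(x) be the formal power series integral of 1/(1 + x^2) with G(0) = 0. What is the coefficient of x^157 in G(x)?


1/(1 + x^2) = sum_{j>=0} (-1)^j x^(2j). Integrating termwise with G(0) = 0:
G(x) = sum_{j>=0} (-1)^j x^(2j+1) / (2j+1) = arctan(x).
Only odd powers are nonzero. For x^157 write 157 = 2*78 + 1, giving
(-1)^78 / 157 = 1/157 = 1/157.

1/157


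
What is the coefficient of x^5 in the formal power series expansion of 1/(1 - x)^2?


The negative binomial / multiset identity is
1/(1 - x)^r = sum_{k>=0} C(k + r - 1, r - 1) x^k.
Here r = 2 and k = 5, so the coefficient is
C(5 + 1, 1) = C(6, 1)
= 6

6


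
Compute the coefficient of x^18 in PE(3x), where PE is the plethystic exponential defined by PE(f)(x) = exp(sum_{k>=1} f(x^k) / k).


With f(x) = 3x, the exponent is sum_{k>=1} 3 x^k / k = 3 * (-ln(1 - x)). Exponentiating:
PE(3x) = exp(-3 ln(1 - x)) = 1/(1 - x)^3.
By the negative binomial expansion, [x^n] 1/(1 - x)^3 = C(n + 2, 2).
For n = 18: C(20, 2) = 190.

190


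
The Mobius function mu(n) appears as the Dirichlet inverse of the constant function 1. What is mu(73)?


73 = 73 (all distinct primes).
mu(73) = (-1)^1 = -1

-1


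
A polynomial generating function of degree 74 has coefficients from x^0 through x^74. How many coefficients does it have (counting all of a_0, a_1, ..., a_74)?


A polynomial of degree 74 takes the form a_0 + a_1 x + ... + a_74 x^74.
The number of coefficients is 74 + 1 = 75.

75


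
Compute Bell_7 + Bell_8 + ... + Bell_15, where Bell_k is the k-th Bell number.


Recall Bell_k counts set partitions of a k-set (with Bell_0 = 1 by convention).
Bell_7 through Bell_15: 877, 4140, 21147, 115975, 678570, 4213597, 27644437, 190899322, 1382958545
Sum = 877 + 4140 + 21147 + 115975 + 678570 + 4213597 + 27644437 + 190899322 + 1382958545 = 1606536610.

1606536610


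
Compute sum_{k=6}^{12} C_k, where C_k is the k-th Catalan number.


C_6 through C_12: 132, 429, 1430, 4862, 16796, 58786, 208012
Sum = 132 + 429 + 1430 + 4862 + 16796 + 58786 + 208012
= 290447

290447


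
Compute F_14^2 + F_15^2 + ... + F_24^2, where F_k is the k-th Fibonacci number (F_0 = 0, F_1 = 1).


There is a standard identity sum_{k=0}^{N} F_k^2 = F_N * F_{N+1} (proved inductively from the telescoping relation F_k^2 = F_k F_{k+1} - F_{k-1} F_k). Then
sum_{k=14}^{24} F_k^2 = F_24 F_25 - F_13 F_14.
Computing: F_24 = 46368, F_25 = 75025, F_13 = 233, F_14 = 377.
Sum = 46368 * 75025 - 233 * 377 = 3478671359.

3478671359


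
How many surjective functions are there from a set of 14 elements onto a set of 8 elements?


By inclusion-exclusion on which target elements are missed, the number of surjections from an n-set onto a k-set is
surj(n, k) = sum_{j=0}^{k} (-1)^j C(k, j) (k - j)^n.
Equivalently surj(n, k) = k! * S(n, k), where S(n, k) is the Stirling number of the second kind.
For n = 14, k = 8:
S(14, 8) = 20912320, so
surj = 8! * 20912320 = 40320 * 20912320 = 843184742400.

843184742400


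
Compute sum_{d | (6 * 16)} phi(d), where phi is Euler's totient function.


First, 6 * 16 = 96. One classical identity is sum_{d | n} phi(d) = n (each k in [1, n] has a unique gcd with n, and among the k's with gcd(k, n) = n/d there are phi(d) of them). So the sum equals 96. We also verify directly:
Divisors of 96: 1, 2, 3, 4, 6, 8, 12, 16, 24, 32, 48, 96.
phi values: 1, 1, 2, 2, 2, 4, 4, 8, 8, 16, 16, 32.
Sum = 96.

96


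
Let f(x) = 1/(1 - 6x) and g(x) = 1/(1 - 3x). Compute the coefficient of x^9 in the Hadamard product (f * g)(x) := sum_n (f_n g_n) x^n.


f has coefficients f_k = 6^k and g has coefficients g_k = 3^k, so the Hadamard product has coefficient (f*g)_k = 6^k * 3^k = 18^k.
For k = 9: 18^9 = 198359290368.

198359290368


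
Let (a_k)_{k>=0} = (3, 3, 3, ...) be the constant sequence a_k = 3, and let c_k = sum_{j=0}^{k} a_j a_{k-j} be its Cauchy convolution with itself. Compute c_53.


Since a_j = 3 for all j >= 0, the convolution sum becomes
c_k = sum_{j=0}^{k} 3 * 3 = 9 * (k + 1).
Equivalently, the generating function of (a_k) is 3/(1 - x) and its square is 9/(1 - x)^2 = sum_{k>=0} 9(k + 1) x^k.
For k = 53: 9 * 54 = 486.

486


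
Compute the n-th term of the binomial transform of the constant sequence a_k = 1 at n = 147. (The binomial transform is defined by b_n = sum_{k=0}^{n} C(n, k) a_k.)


With a_k = 1 for all k, b_n = sum_{k=0}^{n} C(n, k) = 2^n by the binomial theorem.
For n = 147: 2^147 = 178405961588244985132285746181186892047843328.

178405961588244985132285746181186892047843328


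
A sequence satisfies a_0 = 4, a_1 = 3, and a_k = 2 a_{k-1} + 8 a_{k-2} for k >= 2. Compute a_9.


The characteristic equation is t^2 - 2 t - 8 = 0, with roots r_1 = 4 and r_2 = -2 (so c_1 = r_1 + r_2, c_2 = -r_1 r_2 as required).
One can use the closed form a_n = A r_1^n + B r_2^n, but direct iteration is more reliable:
a_0 = 4, a_1 = 3, a_2 = 38, a_3 = 100, a_4 = 504, a_5 = 1808, a_6 = 7648, a_7 = 29760, a_8 = 120704, a_9 = 479488.
So a_9 = 479488.

479488


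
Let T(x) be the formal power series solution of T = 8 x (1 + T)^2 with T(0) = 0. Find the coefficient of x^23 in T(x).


Apply the Lagrange inversion formula: if T = 8 x * phi(T) with phi(t) = (1 + t)^2, then [x^n] T = 8^n * (1/n) [t^(n-1)] phi(t)^n = 8^n * (1/n) [t^(n-1)] (1 + t)^(2n) = 8^n * (1/n) C(2n, n-1).
Using the identity C(2n, n-1) = C(2n, n) * n / (n+1), the unscaled factor equals C(2n, n) / (n+1) = C_n, the n-th Catalan number.
For n = 23: C_23 = C(46, 23) / 24 = 8233430727600/24 = 343059613650.
With the 8^23 = 590295810358705651712 factor, the coefficient is 590295810358705651712 * 343059613650 = 202506652640871228790390181068800.

202506652640871228790390181068800


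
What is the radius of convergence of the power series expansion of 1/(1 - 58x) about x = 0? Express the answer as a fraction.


Expanding 1/(1 - 58x) = sum_{k>=0} 58^k x^k, the series converges when |58x| < 1, i.e., |x| < 1/58.
So the radius of convergence is 1/58 = 1/58.

1/58


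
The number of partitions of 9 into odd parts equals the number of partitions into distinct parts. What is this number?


Computing partitions of 9 into odd parts (1, 3, 5, ...):
Using the generating function prod_{k>=0} 1/(1-x^(2k+1)),
the count is 8

8


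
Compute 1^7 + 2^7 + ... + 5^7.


This power sum has a closed form given by Faulhaber's formula
sum_{k=1}^{m} k^p = (1 / (p + 1)) * sum_{j=0}^{p} C(p + 1, j) B_j m^(p + 1 - j),
but for small m direct computation is fastest:
1 + 128 + 2187 + 16384 + 78125 = 96825.

96825


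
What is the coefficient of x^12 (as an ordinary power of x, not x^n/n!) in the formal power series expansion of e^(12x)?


The exponential series is e^y = sum_{k>=0} y^k / k!. Substituting y = 12x gives
e^(12x) = sum_{k>=0} 12^k x^k / k!.
So the coefficient of x^n is a^n/n! with a = 12, n = 12:
12^12 / 12! = 8916100448256/479001600 = 35831808/1925

35831808/1925


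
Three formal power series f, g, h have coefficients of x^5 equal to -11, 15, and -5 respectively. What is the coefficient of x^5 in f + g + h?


Series addition is componentwise:
-11 + 15 + -5
= -1

-1


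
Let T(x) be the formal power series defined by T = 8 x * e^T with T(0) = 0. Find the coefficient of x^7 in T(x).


Apply the Lagrange inversion formula: if T = 8 x * phi(T) with phi(t) = e^t, then
[x^n] T = 8^n * (1/n) [t^(n-1)] phi(t)^n = 8^n * (1/n) [t^(n-1)] e^(n t) = 8^n * (1/n) * n^(n-1) / (n-1)! = 8^n * n^(n-1) / n!.
When c = 1 this is the Cayley count of rooted labeled trees on n vertices, divided by n!.
For n = 7: 8^7 * 7^6 / 7! = 2097152 * 117649/5040 = 2202927104/45.

2202927104/45


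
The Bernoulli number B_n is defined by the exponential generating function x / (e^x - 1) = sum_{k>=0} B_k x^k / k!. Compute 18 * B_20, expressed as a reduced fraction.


Bernoulli numbers can also be computed recursively via B_0 = 1 and sum_{j=0}^{m} C(m+1, j) B_j = 0 for m >= 1. Odd-index Bernoulli numbers vanish for k >= 3.
Computing B_20 = -174611/330, so 18 * B_20 = 18 * -174611/330 = -523833/55.

-523833/55


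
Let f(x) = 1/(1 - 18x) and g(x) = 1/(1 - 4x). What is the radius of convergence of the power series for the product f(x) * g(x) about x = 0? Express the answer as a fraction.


The radius of 1/(1 - 18x) is 1/18 (nearest singularity at x = 1/18), and the radius of 1/(1 - 4x) is 1/4.
The product f(x)*g(x) = 1/((1 - 18x)(1 - 4x)) has singularities at both 1/18 and 1/4, so its radius of convergence is the distance to the nearest one:
min(1/18, 1/4) = 1/18.

1/18


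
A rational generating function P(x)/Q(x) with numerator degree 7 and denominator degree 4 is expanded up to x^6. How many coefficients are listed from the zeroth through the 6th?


Expanding up to x^6 gives the coefficients for x^0, x^1, ..., x^6.
That is 6 + 1 = 7 coefficients in total.

7


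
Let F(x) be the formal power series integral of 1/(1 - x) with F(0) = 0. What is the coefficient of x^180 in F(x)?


1/(1 - x) = sum_{k>=0} x^k. Integrating termwise and using F(0) = 0 gives
F(x) = sum_{k>=0} x^(k+1) / (k+1) = sum_{m>=1} x^m / m = -ln(1 - x).
So the coefficient of x^180 is 1/180 = 1/180.

1/180


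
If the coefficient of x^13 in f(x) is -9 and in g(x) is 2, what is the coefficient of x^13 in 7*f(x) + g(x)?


Scalar multiplication scales coefficients: 7 * -9 = -63.
Then add the g coefficient: -63 + 2
= -61

-61


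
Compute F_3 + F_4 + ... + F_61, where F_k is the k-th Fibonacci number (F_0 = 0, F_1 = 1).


Use the identity sum_{k=0}^{N} F_k = F_{N+2} - 1 (which follows from F_{k+2} - F_{k+1} = F_k). Then
sum_{k=3}^{61} F_k = (F_{63} - 1) - (F_{4} - 1) = F_{63} - F_{4}.
Computing: F_{63} = 6557470319842, F_{4} = 3, so
Sum = 6557470319842 - 3 = 6557470319839.

6557470319839


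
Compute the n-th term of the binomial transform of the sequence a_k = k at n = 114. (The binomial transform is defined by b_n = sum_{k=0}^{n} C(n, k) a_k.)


With a_k = k, b_n = sum_{k=0}^{n} C(n, k) k. Using k * C(n, k) = n * C(n-1, k-1) gives b_n = n * sum_{k>=1} C(n-1, k-1) = n * 2^(n-1).
For n = 114: 114 * 2^113 = 114 * 10384593717069655257060992658440192 = 1183843683745940699304953163062181888.

1183843683745940699304953163062181888


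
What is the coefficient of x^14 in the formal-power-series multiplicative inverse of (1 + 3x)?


The inverse is 1/(1 + 3x). Apply the geometric identity 1/(1 - y) = sum_{k>=0} y^k with y = -3x:
1/(1 + 3x) = sum_{k>=0} (-3)^k x^k.
So the coefficient of x^14 is (-3)^14 = 4782969.

4782969


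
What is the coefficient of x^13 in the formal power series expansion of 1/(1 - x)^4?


The expansion 1/(1 - x)^r = sum_{k>=0} C(k + r - 1, r - 1) x^k follows from the multiset / negative-binomial theorem (or from repeated differentiation of the geometric series).
For r = 4 and k = 13:
C(16, 3) = 20922789888000 / (6 * 6227020800) = 560.

560


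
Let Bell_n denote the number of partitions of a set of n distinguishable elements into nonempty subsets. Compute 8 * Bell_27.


Bell_27 can be computed from the Bell triangle or from Dobinski's identity Bell_n = (1/e) * sum_{k>=0} k^n / k!.
Computing Bell_27 = 545717047936059989389.
Then 8 * 545717047936059989389 = 4365736383488479915112.

4365736383488479915112


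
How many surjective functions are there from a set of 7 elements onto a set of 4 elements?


By inclusion-exclusion on which target elements are missed, the number of surjections from an n-set onto a k-set is
surj(n, k) = sum_{j=0}^{k} (-1)^j C(k, j) (k - j)^n.
Equivalently surj(n, k) = k! * S(n, k), where S(n, k) is the Stirling number of the second kind.
For n = 7, k = 4:
S(7, 4) = 350, so
surj = 4! * 350 = 24 * 350 = 8400.

8400


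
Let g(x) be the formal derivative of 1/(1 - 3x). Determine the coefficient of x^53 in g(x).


Differentiate termwise: d/dx sum_{k>=0} 3^k x^k = sum_{k>=1} k 3^k x^(k-1) = sum_{j>=0} (j+1) 3^(j+1) x^j.
Equivalently, d/dx [1/(1 - 3x)] = 3/(1 - 3x)^2.
For j = 53: 54 * 3^54 = 54 * 58149737003040059690390169 = 3140085798164163223281069126.

3140085798164163223281069126


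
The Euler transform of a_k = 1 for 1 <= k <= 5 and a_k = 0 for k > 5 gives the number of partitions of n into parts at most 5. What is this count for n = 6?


Partitions of 6 into parts at most 5:
Using generating function (1-x)^(-1)(1-x^2)^(-1)...(1-x^5)^(-1),
the coefficient of x^6 = 10

10


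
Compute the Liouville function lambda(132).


The Liouville function is lambda(k) = (-1)^Omega(k), where Omega(k) counts the prime factors of k with multiplicity.
Factoring: 132 = 2 * 2 * 3 * 11, so Omega(132) = 4.
lambda(132) = (-1)^4 = 1.

1


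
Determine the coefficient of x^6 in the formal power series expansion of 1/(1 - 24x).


The geometric series identity gives 1/(1 - c x) = sum_{k>=0} c^k x^k, so the coefficient of x^k is c^k.
Here c = 24 and k = 6.
Computing: 24^6 = 191102976

191102976


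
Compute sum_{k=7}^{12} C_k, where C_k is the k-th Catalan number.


C_7 through C_12: 429, 1430, 4862, 16796, 58786, 208012
Sum = 429 + 1430 + 4862 + 16796 + 58786 + 208012
= 290315

290315


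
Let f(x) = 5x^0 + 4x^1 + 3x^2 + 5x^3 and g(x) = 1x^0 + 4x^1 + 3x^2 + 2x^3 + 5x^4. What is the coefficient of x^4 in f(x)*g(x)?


Cauchy product at x^4:
5*5 + 4*2 + 3*3 + 5*4
= 62

62


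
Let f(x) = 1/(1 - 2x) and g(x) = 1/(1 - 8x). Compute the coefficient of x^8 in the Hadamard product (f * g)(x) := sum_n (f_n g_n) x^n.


f has coefficients f_k = 2^k and g has coefficients g_k = 8^k, so the Hadamard product has coefficient (f*g)_k = 2^k * 8^k = 16^k.
For k = 8: 16^8 = 4294967296.

4294967296


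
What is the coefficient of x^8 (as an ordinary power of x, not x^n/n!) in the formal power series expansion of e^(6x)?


The exponential series is e^y = sum_{k>=0} y^k / k!. Substituting y = 6x gives
e^(6x) = sum_{k>=0} 6^k x^k / k!.
So the coefficient of x^n is a^n/n! with a = 6, n = 8:
6^8 / 8! = 1679616/40320 = 1458/35

1458/35


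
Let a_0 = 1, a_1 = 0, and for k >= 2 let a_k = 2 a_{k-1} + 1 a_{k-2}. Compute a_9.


Iterating the recurrence forward:
a_0 = 1
a_1 = 0
a_2 = 2*0 + 1*1 = 1
a_3 = 2*1 + 1*0 = 2
a_4 = 2*2 + 1*1 = 5
a_5 = 2*5 + 1*2 = 12
a_6 = 2*12 + 1*5 = 29
a_7 = 2*29 + 1*12 = 70
a_8 = 2*70 + 1*29 = 169
a_9 = 2*169 + 1*70 = 408
So a_9 = 408.

408


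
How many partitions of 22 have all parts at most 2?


Using the generating function (1-x)^(-1)(1-x^2)^(-1),
the coefficient of x^22 counts these restricted partitions.
Result = 12

12


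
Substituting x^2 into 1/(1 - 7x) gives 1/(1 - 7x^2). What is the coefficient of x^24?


The coefficient of x^(2m) in 1/(1 - 7x^2) is 7^m.
With n = 24 = 2*12, the coefficient is 7^12 = 13841287201.

13841287201


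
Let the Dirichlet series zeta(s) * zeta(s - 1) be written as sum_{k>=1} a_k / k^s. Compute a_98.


Convolution gives a_k = sum_{d | k} d * 1 = sum_{d | k} d = sigma(k), the sum of positive divisors of k.
For k = 98, the divisors are 1, 2, 7, 14, 49, 98, so
sigma(98) = 1 + 2 + 7 + 14 + 49 + 98 = 171.

171


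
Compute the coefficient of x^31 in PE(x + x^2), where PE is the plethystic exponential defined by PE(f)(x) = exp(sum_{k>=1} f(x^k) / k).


With f(x) = x + x^2, the exponent is sum_{k>=1} (x^k + x^(2k)) / k = -ln(1 - x) - ln(1 - x^2). Exponentiating:
PE(x + x^2) = 1 / ((1 - x)(1 - x^2)).
This is the generating function for partitions of n into parts of size 1 or 2. The number of 2's can be any j in 0..15, and the rest are 1's, so
[x^31] = floor(31/2) + 1 = 16.

16


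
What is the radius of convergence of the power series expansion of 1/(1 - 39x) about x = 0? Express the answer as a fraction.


Expanding 1/(1 - 39x) = sum_{k>=0} 39^k x^k, the series converges when |39x| < 1, i.e., |x| < 1/39.
So the radius of convergence is 1/39 = 1/39.

1/39


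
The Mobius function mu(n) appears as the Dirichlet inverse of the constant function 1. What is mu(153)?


153 has a squared prime factor, so mu(153) = 0.
Factorization reveals a repeated prime.

0


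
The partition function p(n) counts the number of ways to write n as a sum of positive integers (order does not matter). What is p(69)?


Using the generating function prod_{k>=1} 1/(1-x^k), we compute p(69).
By dynamic programming over parts 1 through 69:
p(69) = 3554345

3554345


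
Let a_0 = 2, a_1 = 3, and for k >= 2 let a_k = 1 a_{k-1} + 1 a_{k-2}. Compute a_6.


Iterating the recurrence forward:
a_0 = 2
a_1 = 3
a_2 = 1*3 + 1*2 = 5
a_3 = 1*5 + 1*3 = 8
a_4 = 1*8 + 1*5 = 13
a_5 = 1*13 + 1*8 = 21
a_6 = 1*21 + 1*13 = 34
So a_6 = 34.

34


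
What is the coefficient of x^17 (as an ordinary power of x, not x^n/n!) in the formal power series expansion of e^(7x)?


The exponential series is e^y = sum_{k>=0} y^k / k!. Substituting y = 7x gives
e^(7x) = sum_{k>=0} 7^k x^k / k!.
So the coefficient of x^n is a^n/n! with a = 7, n = 17:
7^17 / 17! = 232630513987207/355687428096000 = 4747561509943/7258927104000

4747561509943/7258927104000


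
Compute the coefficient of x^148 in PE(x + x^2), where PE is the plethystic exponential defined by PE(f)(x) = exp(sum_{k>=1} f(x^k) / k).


With f(x) = x + x^2, the exponent is sum_{k>=1} (x^k + x^(2k)) / k = -ln(1 - x) - ln(1 - x^2). Exponentiating:
PE(x + x^2) = 1 / ((1 - x)(1 - x^2)).
This is the generating function for partitions of n into parts of size 1 or 2. The number of 2's can be any j in 0..74, and the rest are 1's, so
[x^148] = floor(148/2) + 1 = 75.

75


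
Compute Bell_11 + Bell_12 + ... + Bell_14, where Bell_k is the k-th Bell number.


Recall Bell_k counts set partitions of a k-set (with Bell_0 = 1 by convention).
Bell_11 through Bell_14: 678570, 4213597, 27644437, 190899322
Sum = 678570 + 4213597 + 27644437 + 190899322 = 223435926.

223435926


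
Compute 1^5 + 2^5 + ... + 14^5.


This power sum has a closed form given by Faulhaber's formula
sum_{k=1}^{m} k^p = (1 / (p + 1)) * sum_{j=0}^{p} C(p + 1, j) B_j m^(p + 1 - j),
but for small m direct computation is fastest:
1 + 32 + 243 + 1024 + 3125 + 7776 + 16807 + 32768 + 59049 + 100000 + 161051 + 248832 + 371293 + 537824 = 1539825.

1539825


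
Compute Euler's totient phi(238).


phi(n) counts integers in [1, n] coprime to n. Using the multiplicative formula phi(n) = n * prod_{p | n} (1 - 1/p):
238 = 2 * 7 * 17, so
phi(238) = 238 * (1 - 1/2) * (1 - 1/7) * (1 - 1/17) = 96.

96


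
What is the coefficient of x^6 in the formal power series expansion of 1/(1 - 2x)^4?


The general identity 1/(1 - c x)^r = sum_{k>=0} c^k C(k + r - 1, r - 1) x^k follows by substituting y = c x into 1/(1 - y)^r = sum_{k>=0} C(k + r - 1, r - 1) y^k.
For c = 2, r = 4, k = 6:
2^6 * C(9, 3) = 64 * 84 = 5376.

5376


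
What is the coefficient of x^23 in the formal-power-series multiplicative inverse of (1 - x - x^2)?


Let the inverse be f(x) = sum_{k>=0} a_k x^k. From f(x) * (1 - x - x^2) = 1 and matching coefficients:
 x^0: a_0 = 1.
 x^1: a_1 - a_0 = 0, so a_1 = 1.
 x^k (k >= 2): a_k - a_{k-1} - a_{k-2} = 0, i.e. a_k = a_{k-1} + a_{k-2}.
This is the Fibonacci-type recurrence shifted so that a_0 = a_1 = 1.
Iterating: a_0=1, a_1=1, a_2=2, a_3=3, a_4=5, a_5=8, a_6=13, a_7=21, a_8=34, a_9=55, ...
a_23 = 46368.

46368


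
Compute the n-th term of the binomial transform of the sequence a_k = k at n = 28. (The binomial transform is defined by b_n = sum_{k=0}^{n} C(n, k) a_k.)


With a_k = k, b_n = sum_{k=0}^{n} C(n, k) k. Using k * C(n, k) = n * C(n-1, k-1) gives b_n = n * sum_{k>=1} C(n-1, k-1) = n * 2^(n-1).
For n = 28: 28 * 2^27 = 28 * 134217728 = 3758096384.

3758096384


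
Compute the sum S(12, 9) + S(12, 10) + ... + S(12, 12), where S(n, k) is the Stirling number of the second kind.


By definition, S(n, k) counts partitions of an n-set into exactly k nonempty blocks.
Computing row n = 12 for k = 9..12:
S(12, k): 22275, 1705, 66, 1
Sum = 24047.

24047


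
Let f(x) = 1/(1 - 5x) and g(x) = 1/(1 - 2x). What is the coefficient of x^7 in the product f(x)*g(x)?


The coefficient of x^n in f*g is the Cauchy product: sum_{k=0}^{n} a^k * b^(n-k).
With a=5, b=2, n=7:
sum_{k=0}^{7} 5^k * 2^(7-k)
= 130123

130123
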